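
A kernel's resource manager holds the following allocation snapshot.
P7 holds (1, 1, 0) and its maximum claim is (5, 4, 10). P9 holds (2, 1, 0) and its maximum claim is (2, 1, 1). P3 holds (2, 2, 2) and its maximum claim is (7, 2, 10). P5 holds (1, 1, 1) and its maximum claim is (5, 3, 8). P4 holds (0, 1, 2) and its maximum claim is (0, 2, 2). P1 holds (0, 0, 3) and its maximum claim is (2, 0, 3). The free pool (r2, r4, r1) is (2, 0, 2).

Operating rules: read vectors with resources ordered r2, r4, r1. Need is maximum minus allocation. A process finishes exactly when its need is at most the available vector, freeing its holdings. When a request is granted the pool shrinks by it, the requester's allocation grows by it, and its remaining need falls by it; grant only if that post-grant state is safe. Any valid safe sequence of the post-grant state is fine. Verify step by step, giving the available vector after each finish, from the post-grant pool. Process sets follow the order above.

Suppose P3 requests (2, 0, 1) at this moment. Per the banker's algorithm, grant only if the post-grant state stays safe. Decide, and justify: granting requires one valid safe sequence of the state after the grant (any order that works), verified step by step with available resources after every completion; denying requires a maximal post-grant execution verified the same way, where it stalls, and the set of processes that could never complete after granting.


DENY — the pretend-granted state is unsafe.
Key observation: the pool after P9, P1, P4 is (2, 2, 6); every surviving request exceeds it in r2, so progress ends there.
Pretend the grant happened; the run P9, P1, P4 goes as far as possible. Walking it through:
  pool = (0, 0, 1)
  P9: need (0, 0, 1) fits (0, 0, 1); releases (2, 1, 0), pool now (2, 1, 1)
  P1: need (2, 0, 0) fits (2, 1, 1); releases (0, 0, 3), pool now (2, 1, 4)
  P4: need (0, 1, 0) fits (2, 1, 4); releases (0, 1, 2), pool now (2, 2, 6)
  blocked: P7 wants (4, 3, 10), pool (2, 2, 6) — not enough r2, r4 and r1
  blocked: P3 wants (3, 0, 7), pool (2, 2, 6) — not enough r2 and r1
  blocked: P5 wants (4, 2, 7), pool (2, 2, 6) — not enough r2 and r1
Had the request been granted, P7, P3 and P5 could never finish.


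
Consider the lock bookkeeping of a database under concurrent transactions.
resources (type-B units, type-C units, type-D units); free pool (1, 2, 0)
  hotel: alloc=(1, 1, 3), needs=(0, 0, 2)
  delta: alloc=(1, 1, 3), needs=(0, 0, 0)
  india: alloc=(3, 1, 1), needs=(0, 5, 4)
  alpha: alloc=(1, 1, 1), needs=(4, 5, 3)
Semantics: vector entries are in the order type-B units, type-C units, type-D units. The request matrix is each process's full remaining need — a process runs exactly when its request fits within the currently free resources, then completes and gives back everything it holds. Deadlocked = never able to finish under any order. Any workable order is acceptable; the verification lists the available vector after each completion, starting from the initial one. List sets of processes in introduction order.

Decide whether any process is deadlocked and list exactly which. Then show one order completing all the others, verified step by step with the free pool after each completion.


The deadlocked set is india and alpha.
Key observation: the wall is type-C units: completing delta, hotel brings the pool only to (3, 4, 6), and all the rest need more.
The rest can finish in the order delta, hotel. Verifying each step:
  pool = (1, 2, 0)
  run delta (needs (0, 0, 0), free (1, 2, 0)); after release of (1, 1, 3) the pool is (2, 3, 3)
  run hotel (needs (0, 0, 2), free (2, 3, 3)); after release of (1, 1, 3) the pool is (3, 4, 6)
The blocked processes can never fit:
  india cannot run: need (0, 5, 4) vs free (3, 4, 6) (insufficient type-C units)
  alpha cannot run: need (4, 5, 3) vs free (3, 4, 6) (insufficient type-B units and type-C units)


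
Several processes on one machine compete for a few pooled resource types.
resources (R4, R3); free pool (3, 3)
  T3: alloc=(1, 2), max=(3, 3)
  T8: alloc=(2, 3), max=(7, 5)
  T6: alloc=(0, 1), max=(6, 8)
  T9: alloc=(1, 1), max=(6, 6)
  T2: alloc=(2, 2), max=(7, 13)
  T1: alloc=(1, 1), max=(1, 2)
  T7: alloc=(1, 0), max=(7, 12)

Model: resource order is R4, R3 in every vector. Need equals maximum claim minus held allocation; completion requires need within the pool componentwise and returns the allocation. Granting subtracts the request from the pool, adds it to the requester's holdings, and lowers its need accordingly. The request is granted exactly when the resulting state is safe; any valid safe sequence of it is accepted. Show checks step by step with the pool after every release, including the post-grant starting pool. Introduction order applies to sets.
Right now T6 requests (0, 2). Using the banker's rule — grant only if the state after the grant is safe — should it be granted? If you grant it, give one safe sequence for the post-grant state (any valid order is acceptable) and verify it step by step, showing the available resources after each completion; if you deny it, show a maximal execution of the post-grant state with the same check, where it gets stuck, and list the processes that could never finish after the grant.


GRANT — the state after the grant stays safe, e.g. via T1, T3, T8, T6, T9, T2, T7.
Key observation: (3, 1) free after granting still covers T1 first, and each release covers the next.
Step-by-step check of the post-grant state:
  pool = (3, 1)
  T1: need (0, 1) fits (3, 1); releases (1, 1), pool now (4, 2)
  T3: need (2, 1) fits (4, 2); releases (1, 2), pool now (5, 4)
  T8: need (5, 2) fits (5, 4); releases (2, 3), pool now (7, 7)
  T6: need (6, 5) fits (7, 7); releases (0, 3), pool now (7, 10)
  T9: need (5, 5) fits (7, 10); releases (1, 1), pool now (8, 11)
  T2: need (5, 11) fits (8, 11); releases (2, 2), pool now (10, 13)
  T7: need (6, 12) fits (10, 13); releases (1, 0), pool now (11, 13)


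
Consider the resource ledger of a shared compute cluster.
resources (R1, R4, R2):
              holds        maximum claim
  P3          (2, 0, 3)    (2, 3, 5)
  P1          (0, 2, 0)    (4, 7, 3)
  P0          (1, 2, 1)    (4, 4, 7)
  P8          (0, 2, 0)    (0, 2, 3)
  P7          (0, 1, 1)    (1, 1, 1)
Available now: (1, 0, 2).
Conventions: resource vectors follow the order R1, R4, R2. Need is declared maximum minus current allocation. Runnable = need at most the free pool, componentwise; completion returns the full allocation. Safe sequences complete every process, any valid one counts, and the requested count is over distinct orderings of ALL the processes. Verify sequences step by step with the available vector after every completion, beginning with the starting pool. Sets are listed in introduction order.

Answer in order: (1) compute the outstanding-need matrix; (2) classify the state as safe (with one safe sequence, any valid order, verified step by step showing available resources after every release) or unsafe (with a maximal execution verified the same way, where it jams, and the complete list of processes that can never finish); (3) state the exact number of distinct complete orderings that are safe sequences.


(1) Remaining need (order R1, R4, R2):
  P3: (0, 3, 2)
  P1: (4, 5, 3)
  P0: (3, 2, 6)
  P8: (0, 0, 3)
  P7: (1, 0, 0)
(2) SAFE. One safe sequence: P7, P8, P3, P0, P1.
Key observation: reading the order forward, P7 is the first process whose need (1, 0, 0) meets the free pool (1, 0, 2) exactly on a resource it requests.
Verifying each step:
  pool = (1, 0, 2)
  P7 needs (1, 0, 0) <= (1, 0, 2) -> finishes; pool += (0, 1, 1) = (1, 1, 3)
  P8 needs (0, 0, 3) <= (1, 1, 3) -> finishes; pool += (0, 2, 0) = (1, 3, 3)
  P3 needs (0, 3, 2) <= (1, 3, 3) -> finishes; pool += (2, 0, 3) = (3, 3, 6)
  P0 needs (3, 2, 6) <= (3, 3, 6) -> finishes; pool += (1, 2, 1) = (4, 5, 7)
  P1 needs (4, 5, 3) <= (4, 5, 7) -> finishes; pool += (0, 2, 0) = (4, 7, 7)
(3) Precisely 1 of the possible complete orderings is a safe sequence.


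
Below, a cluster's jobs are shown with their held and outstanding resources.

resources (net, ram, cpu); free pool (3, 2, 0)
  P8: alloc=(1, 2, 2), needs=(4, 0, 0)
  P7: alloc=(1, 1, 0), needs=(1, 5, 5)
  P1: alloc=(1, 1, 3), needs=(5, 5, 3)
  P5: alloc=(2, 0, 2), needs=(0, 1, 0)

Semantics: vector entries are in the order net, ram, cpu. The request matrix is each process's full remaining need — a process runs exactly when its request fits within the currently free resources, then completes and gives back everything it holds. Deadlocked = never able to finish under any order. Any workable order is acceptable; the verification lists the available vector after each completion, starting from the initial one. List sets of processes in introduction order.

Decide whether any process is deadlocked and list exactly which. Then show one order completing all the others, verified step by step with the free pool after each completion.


Deadlocked: P7 and P1.
Key observation: even finishing P5, P8 leaves just (6, 4, 4) free — too little ram for any of the remaining processes.
The rest can finish in the order P5, P8. Verifying each step:
  pool = (3, 2, 0)
  P5: need (0, 1, 0) fits (3, 2, 0); releases (2, 0, 2), pool now (5, 2, 2)
  P8: need (4, 0, 0) fits (5, 2, 2); releases (1, 2, 2), pool now (6, 4, 4)
None of the blocked processes ever fits:
  P7 cannot run: need (1, 5, 5) vs free (6, 4, 4) (insufficient ram and cpu)
  P1 cannot run: need (5, 5, 3) vs free (6, 4, 4) (insufficient ram)


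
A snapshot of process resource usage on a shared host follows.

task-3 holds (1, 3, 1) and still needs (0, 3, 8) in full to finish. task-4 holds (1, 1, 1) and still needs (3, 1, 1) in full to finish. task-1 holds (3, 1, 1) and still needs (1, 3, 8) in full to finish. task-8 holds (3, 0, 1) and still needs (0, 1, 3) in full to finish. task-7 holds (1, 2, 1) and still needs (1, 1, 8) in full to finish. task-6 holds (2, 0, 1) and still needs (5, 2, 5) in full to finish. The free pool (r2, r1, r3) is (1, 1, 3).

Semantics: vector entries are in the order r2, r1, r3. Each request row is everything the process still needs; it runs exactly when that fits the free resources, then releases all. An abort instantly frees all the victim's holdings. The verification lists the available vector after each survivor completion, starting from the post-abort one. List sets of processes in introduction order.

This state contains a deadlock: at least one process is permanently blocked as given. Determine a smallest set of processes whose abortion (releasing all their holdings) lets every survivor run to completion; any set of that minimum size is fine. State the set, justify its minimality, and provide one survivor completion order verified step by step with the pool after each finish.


The answer: abort task-1 and task-7.
Key observation: task-3 was stuck for good until task-1 and task-7 gave back (4, 3, 2); in the order shown it finishes at step 4.
Why nothing smaller works — every single abort fails: task-3 alone leaves task-1 blocked (short on r3); task-4 alone leaves task-3 blocked (short on r1 and r3); task-1 alone leaves task-3 blocked (short on r3); task-8 alone leaves task-3 blocked (short on r1 and r3); task-7 alone leaves task-3 blocked (short on r3); task-6 alone leaves task-3 blocked (short on r1 and r3).
Survivors finish in the order: task-4, task-8, task-6, task-3. Verifying each step (pool after the aborts first):
  pool = (5, 4, 5)
  task-4 needs (3, 1, 1) <= (5, 4, 5) -> finishes; pool += (1, 1, 1) = (6, 5, 6)
  task-8 needs (0, 1, 3) <= (6, 5, 6) -> finishes; pool += (3, 0, 1) = (9, 5, 7)
  task-6 needs (5, 2, 5) <= (9, 5, 7) -> finishes; pool += (2, 0, 1) = (11, 5, 8)
  task-3 needs (0, 3, 8) <= (11, 5, 8) -> finishes; pool += (1, 3, 1) = (12, 8, 9)


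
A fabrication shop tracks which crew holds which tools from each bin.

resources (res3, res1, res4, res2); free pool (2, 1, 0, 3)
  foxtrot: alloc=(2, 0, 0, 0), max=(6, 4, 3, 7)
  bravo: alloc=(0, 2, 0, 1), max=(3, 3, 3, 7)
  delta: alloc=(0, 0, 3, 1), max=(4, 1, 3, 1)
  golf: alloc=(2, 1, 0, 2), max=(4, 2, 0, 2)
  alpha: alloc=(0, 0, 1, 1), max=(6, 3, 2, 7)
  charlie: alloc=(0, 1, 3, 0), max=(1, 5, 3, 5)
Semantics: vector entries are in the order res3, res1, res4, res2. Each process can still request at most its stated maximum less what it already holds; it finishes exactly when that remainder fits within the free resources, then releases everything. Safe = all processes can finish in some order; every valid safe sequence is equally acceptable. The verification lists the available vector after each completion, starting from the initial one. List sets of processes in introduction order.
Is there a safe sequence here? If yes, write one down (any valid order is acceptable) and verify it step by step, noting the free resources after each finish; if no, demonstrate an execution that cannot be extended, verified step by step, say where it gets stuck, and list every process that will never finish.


SAFE. One safe sequence: golf, delta, bravo, foxtrot, charlie, alpha.
Key observation: the order's first zero-slack moment is golf ((2, 1, 0, 0) needed, (2, 1, 0, 3) free — a requested resource with nothing to spare).
Step-by-step check:
  pool = (2, 1, 0, 3)
  run golf (needs (2, 1, 0, 0), free (2, 1, 0, 3)); after release of (2, 1, 0, 2) the pool is (4, 2, 0, 5)
  run delta (needs (4, 1, 0, 0), free (4, 2, 0, 5)); after release of (0, 0, 3, 1) the pool is (4, 2, 3, 6)
  run bravo (needs (3, 1, 3, 6), free (4, 2, 3, 6)); after release of (0, 2, 0, 1) the pool is (4, 4, 3, 7)
  run foxtrot (needs (4, 4, 3, 7), free (4, 4, 3, 7)); after release of (2, 0, 0, 0) the pool is (6, 4, 3, 7)
  run charlie (needs (1, 4, 0, 5), free (6, 4, 3, 7)); after release of (0, 1, 3, 0) the pool is (6, 5, 6, 7)
  run alpha (needs (6, 3, 1, 6), free (6, 5, 6, 7)); after release of (0, 0, 1, 1) the pool is (6, 5, 7, 8)


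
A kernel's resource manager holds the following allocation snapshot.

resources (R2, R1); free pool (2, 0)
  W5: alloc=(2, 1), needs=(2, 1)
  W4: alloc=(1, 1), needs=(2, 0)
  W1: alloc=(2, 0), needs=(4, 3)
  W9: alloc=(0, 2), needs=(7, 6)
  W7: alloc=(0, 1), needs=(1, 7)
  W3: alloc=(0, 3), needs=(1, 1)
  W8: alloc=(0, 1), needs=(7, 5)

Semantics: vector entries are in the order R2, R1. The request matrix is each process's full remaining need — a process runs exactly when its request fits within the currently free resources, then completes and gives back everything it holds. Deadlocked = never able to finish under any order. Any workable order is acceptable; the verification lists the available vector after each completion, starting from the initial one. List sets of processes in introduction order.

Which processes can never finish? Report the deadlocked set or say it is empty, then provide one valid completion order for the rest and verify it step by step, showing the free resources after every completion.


No process is deadlocked.
Key observation: beginning at W4, releases accumulate fast enough that every process eventually fits.
One completion order for the rest: W4, W5, W3, W1, W8, W9, W7. Check, step by step:
  pool = (2, 0)
  W4 needs (2, 0) <= (2, 0) -> finishes; pool += (1, 1) = (3, 1)
  W5 needs (2, 1) <= (3, 1) -> finishes; pool += (2, 1) = (5, 2)
  W3 needs (1, 1) <= (5, 2) -> finishes; pool += (0, 3) = (5, 5)
  W1 needs (4, 3) <= (5, 5) -> finishes; pool += (2, 0) = (7, 5)
  W8 needs (7, 5) <= (7, 5) -> finishes; pool += (0, 1) = (7, 6)
  W9 needs (7, 6) <= (7, 6) -> finishes; pool += (0, 2) = (7, 8)
  W7 needs (1, 7) <= (7, 8) -> finishes; pool += (0, 1) = (7, 9)


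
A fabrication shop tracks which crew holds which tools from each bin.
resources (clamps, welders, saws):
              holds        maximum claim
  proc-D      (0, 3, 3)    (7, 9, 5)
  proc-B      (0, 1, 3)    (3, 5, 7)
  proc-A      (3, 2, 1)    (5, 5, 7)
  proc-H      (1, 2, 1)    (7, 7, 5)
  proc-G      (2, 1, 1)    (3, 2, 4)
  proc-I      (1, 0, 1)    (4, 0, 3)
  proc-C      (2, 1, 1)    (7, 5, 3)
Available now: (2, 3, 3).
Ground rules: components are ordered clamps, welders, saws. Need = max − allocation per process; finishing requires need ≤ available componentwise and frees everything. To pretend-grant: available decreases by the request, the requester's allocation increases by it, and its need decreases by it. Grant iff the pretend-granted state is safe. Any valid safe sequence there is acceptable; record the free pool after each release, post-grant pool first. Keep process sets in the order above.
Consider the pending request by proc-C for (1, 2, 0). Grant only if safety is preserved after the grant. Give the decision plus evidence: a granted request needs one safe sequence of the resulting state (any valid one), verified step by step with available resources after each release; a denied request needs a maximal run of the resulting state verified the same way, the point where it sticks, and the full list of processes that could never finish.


GRANT — the state after the grant stays safe, e.g. via proc-G, proc-I, proc-C, proc-A, proc-H, proc-B, proc-D.
Key observation: even at the reduced pool (1, 1, 3), proc-G fits immediately, so safety survives the grant.
Step-by-step check of the post-grant state:
  pool = (1, 1, 3)
  proc-G needs (1, 1, 3) <= (1, 1, 3) -> finishes; pool += (2, 1, 1) = (3, 2, 4)
  proc-I needs (3, 0, 2) <= (3, 2, 4) -> finishes; pool += (1, 0, 1) = (4, 2, 5)
  proc-C needs (4, 2, 2) <= (4, 2, 5) -> finishes; pool += (3, 3, 1) = (7, 5, 6)
  proc-A needs (2, 3, 6) <= (7, 5, 6) -> finishes; pool += (3, 2, 1) = (10, 7, 7)
  proc-H needs (6, 5, 4) <= (10, 7, 7) -> finishes; pool += (1, 2, 1) = (11, 9, 8)
  proc-B needs (3, 4, 4) <= (11, 9, 8) -> finishes; pool += (0, 1, 3) = (11, 10, 11)
  proc-D needs (7, 6, 2) <= (11, 10, 11) -> finishes; pool += (0, 3, 3) = (11, 13, 14)


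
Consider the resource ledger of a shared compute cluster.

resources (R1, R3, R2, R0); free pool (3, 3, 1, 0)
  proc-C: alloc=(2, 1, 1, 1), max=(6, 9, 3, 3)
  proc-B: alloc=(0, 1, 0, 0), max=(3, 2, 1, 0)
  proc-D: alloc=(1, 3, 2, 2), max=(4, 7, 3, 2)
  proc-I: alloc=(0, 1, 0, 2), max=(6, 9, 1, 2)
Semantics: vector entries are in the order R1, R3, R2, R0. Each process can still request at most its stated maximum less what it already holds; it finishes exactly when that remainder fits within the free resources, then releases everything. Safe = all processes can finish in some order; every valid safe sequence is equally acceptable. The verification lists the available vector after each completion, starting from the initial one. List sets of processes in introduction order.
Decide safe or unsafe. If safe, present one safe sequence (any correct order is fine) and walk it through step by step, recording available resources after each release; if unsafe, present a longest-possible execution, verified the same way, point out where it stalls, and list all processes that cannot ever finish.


UNSAFE.
Key observation: the wall is R3: completing proc-B, proc-D brings the pool only to (4, 7, 3, 2), and all the rest need more.
A maximal execution: proc-B, proc-D — then nothing else fits. Step-by-step check:
  pool = (3, 3, 1, 0)
  proc-B: need (3, 1, 1, 0) fits (3, 3, 1, 0); releases (0, 1, 0, 0), pool now (3, 4, 1, 0)
  proc-D: need (3, 4, 1, 0) fits (3, 4, 1, 0); releases (1, 3, 2, 2), pool now (4, 7, 3, 2)
  proc-C still needs (4, 8, 2, 2) but only (4, 7, 3, 2) is free — short on R3
  proc-I still needs (6, 8, 1, 0) but only (4, 7, 3, 2) is free — short on R1 and R3
Processes that can never finish: proc-C and proc-I.


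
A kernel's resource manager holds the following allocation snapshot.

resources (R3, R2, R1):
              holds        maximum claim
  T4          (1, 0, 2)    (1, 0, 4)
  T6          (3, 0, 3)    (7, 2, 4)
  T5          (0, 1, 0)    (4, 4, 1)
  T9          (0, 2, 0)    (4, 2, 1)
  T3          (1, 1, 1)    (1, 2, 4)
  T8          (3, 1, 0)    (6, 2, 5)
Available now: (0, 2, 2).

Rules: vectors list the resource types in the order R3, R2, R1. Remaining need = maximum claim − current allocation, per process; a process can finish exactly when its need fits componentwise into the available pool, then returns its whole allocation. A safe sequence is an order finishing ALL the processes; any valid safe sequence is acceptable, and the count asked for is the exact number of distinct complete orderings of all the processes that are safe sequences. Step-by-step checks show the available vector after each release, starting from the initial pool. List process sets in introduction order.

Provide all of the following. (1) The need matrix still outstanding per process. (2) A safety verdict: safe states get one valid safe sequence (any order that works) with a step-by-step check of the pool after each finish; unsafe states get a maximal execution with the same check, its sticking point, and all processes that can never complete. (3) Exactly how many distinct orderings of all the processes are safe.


(1) Need matrix, components ordered R3, R2, R1:
  T4: (0, 0, 2)
  T6: (4, 2, 1)
  T5: (4, 3, 1)
  T9: (4, 0, 1)
  T3: (0, 1, 3)
  T8: (3, 1, 5)
(2) UNSAFE.
Key observation: even finishing T4, T3 leaves just (2, 3, 5) free — too little R3 for any of the remaining processes.
Going as far as possible: T4, T3; after that, nothing fits. Step-by-step check:
  pool = (0, 2, 2)
  run T4 (needs (0, 0, 2), free (0, 2, 2)); after release of (1, 0, 2) the pool is (1, 2, 4)
  run T3 (needs (0, 1, 3), free (1, 2, 4)); after release of (1, 1, 1) the pool is (2, 3, 5)
  T6 still needs (4, 2, 1) but only (2, 3, 5) is free — short on R3
  T5 still needs (4, 3, 1) but only (2, 3, 5) is free — short on R3
  T9 still needs (4, 0, 1) but only (2, 3, 5) is free — short on R3
  T8 still needs (3, 1, 5) but only (2, 3, 5) is free — short on R3
Never able to finish: T6, T5, T9 and T8.
(3) The exact count: 0 of the possible complete orderings are safe sequences.


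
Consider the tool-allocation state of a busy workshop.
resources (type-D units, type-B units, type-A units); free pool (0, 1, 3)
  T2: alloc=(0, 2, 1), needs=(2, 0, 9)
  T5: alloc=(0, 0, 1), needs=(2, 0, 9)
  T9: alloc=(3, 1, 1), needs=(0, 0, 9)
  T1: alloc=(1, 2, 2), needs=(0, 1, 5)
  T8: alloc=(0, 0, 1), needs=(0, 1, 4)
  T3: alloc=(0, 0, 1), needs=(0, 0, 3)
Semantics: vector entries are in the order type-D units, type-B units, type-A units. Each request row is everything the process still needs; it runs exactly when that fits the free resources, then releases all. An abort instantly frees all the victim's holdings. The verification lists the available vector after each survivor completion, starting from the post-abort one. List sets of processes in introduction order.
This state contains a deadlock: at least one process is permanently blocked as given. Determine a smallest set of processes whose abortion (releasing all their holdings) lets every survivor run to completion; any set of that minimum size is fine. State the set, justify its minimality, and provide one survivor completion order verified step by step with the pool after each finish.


Abort T5 and T9.
Key observation: T2 could never have finished before the abort; with (3, 1, 2) returned by T5 and T9, it fits at step 4.
Minimality, checking each single-abort alternative: T2 alone leaves T5 blocked (short on type-D units and type-A units); T5 alone leaves T2 blocked (short on type-D units and type-A units); T9 alone leaves T2 blocked (short on type-A units); T1 alone leaves T2 blocked (short on type-D units and type-A units); T8 alone leaves T2 blocked (short on type-D units and type-A units); T3 alone leaves T2 blocked (short on type-D units and type-A units).
One survivor order: T3, T8, T1, T2. Step-by-step check (post-abort pool first):
  pool = (3, 2, 5)
  T3 needs (0, 0, 3) <= (3, 2, 5) -> finishes; pool += (0, 0, 1) = (3, 2, 6)
  T8 needs (0, 1, 4) <= (3, 2, 6) -> finishes; pool += (0, 0, 1) = (3, 2, 7)
  T1 needs (0, 1, 5) <= (3, 2, 7) -> finishes; pool += (1, 2, 2) = (4, 4, 9)
  T2 needs (2, 0, 9) <= (4, 4, 9) -> finishes; pool += (0, 2, 1) = (4, 6, 10)


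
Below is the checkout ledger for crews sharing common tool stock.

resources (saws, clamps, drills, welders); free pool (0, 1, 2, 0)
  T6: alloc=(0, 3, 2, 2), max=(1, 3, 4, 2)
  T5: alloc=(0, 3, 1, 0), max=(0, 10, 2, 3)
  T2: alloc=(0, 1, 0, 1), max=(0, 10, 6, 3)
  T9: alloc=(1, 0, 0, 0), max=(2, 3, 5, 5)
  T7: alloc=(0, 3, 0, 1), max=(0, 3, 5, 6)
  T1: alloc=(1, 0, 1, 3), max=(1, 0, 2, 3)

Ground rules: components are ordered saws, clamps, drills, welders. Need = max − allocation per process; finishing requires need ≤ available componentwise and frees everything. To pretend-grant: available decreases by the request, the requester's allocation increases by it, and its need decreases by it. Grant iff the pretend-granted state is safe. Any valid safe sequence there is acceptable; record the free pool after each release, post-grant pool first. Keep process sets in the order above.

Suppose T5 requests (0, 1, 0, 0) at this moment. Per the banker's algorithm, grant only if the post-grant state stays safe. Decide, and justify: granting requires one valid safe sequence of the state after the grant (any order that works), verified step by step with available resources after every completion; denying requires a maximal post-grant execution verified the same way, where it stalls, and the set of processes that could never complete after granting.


GRANT. The post-grant state is safe; one safe sequence: T1, T6, T7, T5, T2, T9.
Key observation: even at the reduced pool (0, 0, 2, 0), T1 fits immediately, so safety survives the grant.
Verifying the post-grant state step by step:
  pool = (0, 0, 2, 0)
  run T1 (needs (0, 0, 1, 0), free (0, 0, 2, 0)); after release of (1, 0, 1, 3) the pool is (1, 0, 3, 3)
  run T6 (needs (1, 0, 2, 0), free (1, 0, 3, 3)); after release of (0, 3, 2, 2) the pool is (1, 3, 5, 5)
  run T7 (needs (0, 0, 5, 5), free (1, 3, 5, 5)); after release of (0, 3, 0, 1) the pool is (1, 6, 5, 6)
  run T5 (needs (0, 6, 1, 3), free (1, 6, 5, 6)); after release of (0, 4, 1, 0) the pool is (1, 10, 6, 6)
  run T2 (needs (0, 9, 6, 2), free (1, 10, 6, 6)); after release of (0, 1, 0, 1) the pool is (1, 11, 6, 7)
  run T9 (needs (1, 3, 5, 5), free (1, 11, 6, 7)); after release of (1, 0, 0, 0) the pool is (2, 11, 6, 7)


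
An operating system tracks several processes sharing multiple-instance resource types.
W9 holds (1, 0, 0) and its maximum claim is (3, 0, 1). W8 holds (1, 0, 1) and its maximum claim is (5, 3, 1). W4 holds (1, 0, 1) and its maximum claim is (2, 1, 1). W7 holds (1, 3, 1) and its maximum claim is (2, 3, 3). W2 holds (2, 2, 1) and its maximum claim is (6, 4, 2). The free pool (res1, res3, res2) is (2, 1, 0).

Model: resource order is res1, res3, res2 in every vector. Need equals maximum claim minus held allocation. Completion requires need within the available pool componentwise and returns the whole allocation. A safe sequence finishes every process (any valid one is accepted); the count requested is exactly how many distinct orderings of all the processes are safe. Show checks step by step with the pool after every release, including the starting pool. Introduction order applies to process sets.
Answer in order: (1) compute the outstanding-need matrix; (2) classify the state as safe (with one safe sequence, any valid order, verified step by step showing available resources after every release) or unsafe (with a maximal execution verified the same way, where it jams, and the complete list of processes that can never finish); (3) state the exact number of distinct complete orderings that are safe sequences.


(1) Remaining need (order res1, res3, res2):
  W9: (2, 0, 1)
  W8: (4, 3, 0)
  W4: (1, 1, 0)
  W7: (1, 0, 2)
  W2: (4, 2, 1)
(2) UNSAFE — no complete ordering exists.
Key observation: after W4, W9 the pool peaks at (4, 1, 1), and each blocked process is short somewhere: W8 on res3; W7 on res2; W2 on res3.
Going as far as possible: W4, W9; after that, nothing fits. Verifying each step:
  pool = (2, 1, 0)
  run W4 (needs (1, 1, 0), free (2, 1, 0)); after release of (1, 0, 1) the pool is (3, 1, 1)
  run W9 (needs (2, 0, 1), free (3, 1, 1)); after release of (1, 0, 0) the pool is (4, 1, 1)
  blocked: W8 wants (4, 3, 0), pool (4, 1, 1) — not enough res3
  blocked: W7 wants (1, 0, 2), pool (4, 1, 1) — not enough res2
  blocked: W2 wants (4, 2, 1), pool (4, 1, 1) — not enough res3
Processes that can never finish: W8, W7 and W2.
(3) Exactly 0 of the possible complete orderings are safe sequences.


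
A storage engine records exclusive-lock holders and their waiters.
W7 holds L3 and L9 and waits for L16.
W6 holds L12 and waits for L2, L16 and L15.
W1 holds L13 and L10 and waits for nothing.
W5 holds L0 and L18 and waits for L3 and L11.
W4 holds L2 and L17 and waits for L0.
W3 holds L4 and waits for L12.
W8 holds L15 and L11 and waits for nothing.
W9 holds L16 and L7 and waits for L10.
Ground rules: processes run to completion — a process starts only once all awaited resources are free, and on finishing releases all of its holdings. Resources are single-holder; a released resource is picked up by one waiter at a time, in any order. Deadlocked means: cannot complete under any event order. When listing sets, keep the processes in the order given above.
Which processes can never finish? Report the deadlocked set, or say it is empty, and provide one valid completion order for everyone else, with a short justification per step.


No process is deadlocked.
Key observation: there is no circular wait here — follow any chain and it reaches a process that is free to run now.
A valid finishing order for the others: W1, W8, W9, W7, W5, W4, W6, W3.
Verifying each step:
  run W1 (it waits on nothing); releases L13 and L10
  run W8 (it waits on nothing); releases L15 and L11
  run W9 (all its waits — L10 — are resolved); releases L16 and L7
  run W7 (all its waits — L16 — are resolved); releases L3 and L9
  run W5 (all its waits — L3 and L11 — are resolved); releases L0 and L18
  run W4 (all its waits — L0 — are resolved); releases L2 and L17
  run W6 (all its waits — L2, L16 and L15 — are resolved); releases L12
  run W3 (all its waits — L12 — are resolved); releases L4


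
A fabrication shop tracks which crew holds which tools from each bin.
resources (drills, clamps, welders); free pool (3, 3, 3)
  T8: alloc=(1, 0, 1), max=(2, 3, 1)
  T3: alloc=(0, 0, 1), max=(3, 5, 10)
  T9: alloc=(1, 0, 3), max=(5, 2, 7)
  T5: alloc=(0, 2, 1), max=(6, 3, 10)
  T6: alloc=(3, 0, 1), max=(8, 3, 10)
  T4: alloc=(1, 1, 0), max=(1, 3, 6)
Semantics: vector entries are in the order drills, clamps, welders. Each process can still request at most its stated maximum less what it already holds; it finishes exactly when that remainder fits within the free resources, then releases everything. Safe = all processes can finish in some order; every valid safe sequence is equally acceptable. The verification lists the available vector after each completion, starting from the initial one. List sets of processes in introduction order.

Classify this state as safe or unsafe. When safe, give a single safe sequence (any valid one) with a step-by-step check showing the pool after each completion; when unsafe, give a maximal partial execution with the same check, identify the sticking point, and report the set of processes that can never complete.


UNSAFE — no complete ordering exists.
Key observation: no order helps: past T8, T9, T4, the free pool tops out at (6, 4, 7), below what each blocked process needs in welders.
The run T8, T9, T4 cannot be extended any further. Check, step by step:
  pool = (3, 3, 3)
  T8 needs (1, 3, 0) <= (3, 3, 3) -> finishes; pool += (1, 0, 1) = (4, 3, 4)
  T9 needs (4, 2, 4) <= (4, 3, 4) -> finishes; pool += (1, 0, 3) = (5, 3, 7)
  T4 needs (0, 2, 6) <= (5, 3, 7) -> finishes; pool += (1, 1, 0) = (6, 4, 7)
  T3 still needs (3, 5, 9) but only (6, 4, 7) is free — short on clamps and welders
  T5 still needs (6, 1, 9) but only (6, 4, 7) is free — short on welders
  T6 still needs (5, 3, 9) but only (6, 4, 7) is free — short on welders
Processes that can never finish: T3, T5 and T6.


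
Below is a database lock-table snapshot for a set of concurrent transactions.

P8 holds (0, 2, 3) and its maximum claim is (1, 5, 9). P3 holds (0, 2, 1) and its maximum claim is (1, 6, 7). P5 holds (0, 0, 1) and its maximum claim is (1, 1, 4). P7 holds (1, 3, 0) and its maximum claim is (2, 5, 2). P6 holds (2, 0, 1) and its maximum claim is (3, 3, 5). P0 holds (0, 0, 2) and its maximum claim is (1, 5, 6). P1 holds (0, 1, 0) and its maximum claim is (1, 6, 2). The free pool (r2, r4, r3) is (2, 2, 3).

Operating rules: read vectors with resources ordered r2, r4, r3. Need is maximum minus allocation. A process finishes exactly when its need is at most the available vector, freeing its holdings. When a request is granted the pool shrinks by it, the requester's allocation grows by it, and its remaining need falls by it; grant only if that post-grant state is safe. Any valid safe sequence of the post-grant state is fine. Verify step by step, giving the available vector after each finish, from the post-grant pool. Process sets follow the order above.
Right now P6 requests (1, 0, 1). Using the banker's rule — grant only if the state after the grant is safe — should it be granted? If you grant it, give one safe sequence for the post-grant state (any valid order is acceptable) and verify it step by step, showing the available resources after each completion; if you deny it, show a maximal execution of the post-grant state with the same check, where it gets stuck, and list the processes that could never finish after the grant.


DENY — the pretend-granted state is unsafe.
Key observation: the pool after P7, P1 is (2, 6, 2); every surviving request exceeds it in r3, so progress ends there.
On the post-grant state, P7, P1 is a maximal run — nothing extends it. Step-by-step check:
  pool = (1, 2, 2)
  P7 needs (1, 2, 2) <= (1, 2, 2) -> finishes; pool += (1, 3, 0) = (2, 5, 2)
  P1 needs (1, 5, 2) <= (2, 5, 2) -> finishes; pool += (0, 1, 0) = (2, 6, 2)
  P8 still needs (1, 3, 6) but only (2, 6, 2) is free — short on r3
  P3 still needs (1, 4, 6) but only (2, 6, 2) is free — short on r3
  P5 still needs (1, 1, 3) but only (2, 6, 2) is free — short on r3
  P6 still needs (0, 3, 3) but only (2, 6, 2) is free — short on r3
  P0 still needs (1, 5, 4) but only (2, 6, 2) is free — short on r3
Had the request been granted, P8, P3, P5, P6 and P0 could never finish.


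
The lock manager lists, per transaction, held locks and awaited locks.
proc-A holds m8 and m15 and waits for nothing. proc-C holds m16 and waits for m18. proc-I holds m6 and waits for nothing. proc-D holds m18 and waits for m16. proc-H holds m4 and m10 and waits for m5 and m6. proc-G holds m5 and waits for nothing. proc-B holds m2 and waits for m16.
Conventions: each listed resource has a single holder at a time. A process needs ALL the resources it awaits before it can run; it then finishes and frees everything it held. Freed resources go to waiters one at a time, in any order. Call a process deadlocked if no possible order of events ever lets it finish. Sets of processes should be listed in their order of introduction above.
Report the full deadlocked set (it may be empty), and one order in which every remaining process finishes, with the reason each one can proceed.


Deadlocked: proc-C, proc-D and proc-B.
Key observation: the loop proc-C -> proc-D -> proc-C blocks itself forever; proc-B waits into the deadlock from upstream.
The rest can finish in the order proc-A, proc-I, proc-G, proc-H.
Step-by-step check:
  run proc-A (it waits on nothing); releases m8 and m15
  run proc-I (it waits on nothing); releases m6
  run proc-G (it waits on nothing); releases m5
  proc-H waits on m5 and m6 — all released -> runs and releases m4 and m10


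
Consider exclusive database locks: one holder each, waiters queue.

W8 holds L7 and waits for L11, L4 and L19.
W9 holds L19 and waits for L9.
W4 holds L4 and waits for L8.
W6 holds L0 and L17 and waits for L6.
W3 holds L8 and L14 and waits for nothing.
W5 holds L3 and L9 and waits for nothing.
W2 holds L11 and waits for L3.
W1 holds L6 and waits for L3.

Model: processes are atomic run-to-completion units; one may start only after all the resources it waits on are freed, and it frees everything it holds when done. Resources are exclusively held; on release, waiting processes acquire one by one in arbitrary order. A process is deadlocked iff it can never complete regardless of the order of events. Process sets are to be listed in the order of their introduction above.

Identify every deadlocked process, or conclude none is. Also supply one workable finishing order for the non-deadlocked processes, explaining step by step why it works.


The deadlocked set is empty.
Key observation: no waiting chain loops back on itself — every chain ends at a process that waits on nothing, so everyone eventually runs.
The rest can finish in the order W5, W1, W6, W2, W3, W9, W4, W8.
Walking it through:
  W5 waits on nothing -> runs at once and releases L3 and L9
  W1 waits on L3 — all released -> runs and releases L6
  W6 waits on L6 — all released -> runs and releases L0 and L17
  W2 waits on L3 — all released -> runs and releases L11
  W3 waits on nothing -> runs at once and releases L8 and L14
  W9 waits on L9 — all released -> runs and releases L19
  W4 waits on L8 — all released -> runs and releases L4
  W8 waits on L11, L4 and L19 — all released -> runs and releases L7


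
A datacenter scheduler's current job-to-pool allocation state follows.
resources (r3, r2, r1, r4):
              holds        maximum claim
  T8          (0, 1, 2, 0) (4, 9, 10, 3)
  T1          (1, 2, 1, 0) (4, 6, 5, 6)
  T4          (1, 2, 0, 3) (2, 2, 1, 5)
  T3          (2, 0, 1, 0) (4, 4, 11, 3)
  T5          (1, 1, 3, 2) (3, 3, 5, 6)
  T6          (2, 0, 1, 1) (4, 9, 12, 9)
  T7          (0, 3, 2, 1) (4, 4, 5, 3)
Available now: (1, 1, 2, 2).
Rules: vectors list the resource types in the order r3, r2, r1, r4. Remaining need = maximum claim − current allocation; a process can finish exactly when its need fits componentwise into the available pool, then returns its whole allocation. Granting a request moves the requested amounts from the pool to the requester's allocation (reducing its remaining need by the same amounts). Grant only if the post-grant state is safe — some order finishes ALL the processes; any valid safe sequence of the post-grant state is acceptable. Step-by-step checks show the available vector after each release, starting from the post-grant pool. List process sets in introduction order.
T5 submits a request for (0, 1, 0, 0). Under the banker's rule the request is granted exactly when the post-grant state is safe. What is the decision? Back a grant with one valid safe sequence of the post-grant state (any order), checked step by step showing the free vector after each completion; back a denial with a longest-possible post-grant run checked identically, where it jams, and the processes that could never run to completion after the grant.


GRANT. The post-grant state is safe; one safe sequence: T4, T5, T1, T7, T8, T3, T6.
Key observation: the transfer keeps a workable pool ((1, 0, 2, 2)); T4 starts the safe sequence.
Verifying the post-grant state step by step:
  pool = (1, 0, 2, 2)
  T4: need (1, 0, 1, 2) fits (1, 0, 2, 2); releases (1, 2, 0, 3), pool now (2, 2, 2, 5)
  T5: need (2, 1, 2, 4) fits (2, 2, 2, 5); releases (1, 2, 3, 2), pool now (3, 4, 5, 7)
  T1: need (3, 4, 4, 6) fits (3, 4, 5, 7); releases (1, 2, 1, 0), pool now (4, 6, 6, 7)
  T7: need (4, 1, 3, 2) fits (4, 6, 6, 7); releases (0, 3, 2, 1), pool now (4, 9, 8, 8)
  T8: need (4, 8, 8, 3) fits (4, 9, 8, 8); releases (0, 1, 2, 0), pool now (4, 10, 10, 8)
  T3: need (2, 4, 10, 3) fits (4, 10, 10, 8); releases (2, 0, 1, 0), pool now (6, 10, 11, 8)
  T6: need (2, 9, 11, 8) fits (6, 10, 11, 8); releases (2, 0, 1, 1), pool now (8, 10, 12, 9)


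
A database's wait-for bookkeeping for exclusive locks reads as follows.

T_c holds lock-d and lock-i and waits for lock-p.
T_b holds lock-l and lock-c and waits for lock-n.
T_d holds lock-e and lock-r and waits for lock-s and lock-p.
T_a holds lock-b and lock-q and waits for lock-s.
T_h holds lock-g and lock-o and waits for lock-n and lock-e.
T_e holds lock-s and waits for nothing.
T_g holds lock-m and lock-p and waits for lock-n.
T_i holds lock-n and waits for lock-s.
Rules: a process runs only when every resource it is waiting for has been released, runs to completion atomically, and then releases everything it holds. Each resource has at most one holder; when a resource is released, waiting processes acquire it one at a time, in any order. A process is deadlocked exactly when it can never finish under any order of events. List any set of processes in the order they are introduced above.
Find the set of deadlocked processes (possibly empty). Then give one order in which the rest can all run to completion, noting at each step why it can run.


Nothing here is deadlocked.
Key observation: every chain of waits terminates; starting from the processes that wait on nothing, all the rest unlock in turn.
The rest can finish in the order T_e, T_i, T_g, T_d, T_a, T_b, T_h, T_c.
Check, step by step:
  run T_e (it waits on nothing); releases lock-s
  T_i: everything it awaited (lock-s) is free; runs, freeing lock-n
  T_g: everything it awaited (lock-n) is free; runs, freeing lock-m and lock-p
  T_d: everything it awaited (lock-s and lock-p) is free; runs, freeing lock-e and lock-r
  T_a: everything it awaited (lock-s) is free; runs, freeing lock-b and lock-q
  T_b: everything it awaited (lock-n) is free; runs, freeing lock-l and lock-c
  T_h: everything it awaited (lock-n and lock-e) is free; runs, freeing lock-g and lock-o
  T_c: everything it awaited (lock-p) is free; runs, freeing lock-d and lock-i
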